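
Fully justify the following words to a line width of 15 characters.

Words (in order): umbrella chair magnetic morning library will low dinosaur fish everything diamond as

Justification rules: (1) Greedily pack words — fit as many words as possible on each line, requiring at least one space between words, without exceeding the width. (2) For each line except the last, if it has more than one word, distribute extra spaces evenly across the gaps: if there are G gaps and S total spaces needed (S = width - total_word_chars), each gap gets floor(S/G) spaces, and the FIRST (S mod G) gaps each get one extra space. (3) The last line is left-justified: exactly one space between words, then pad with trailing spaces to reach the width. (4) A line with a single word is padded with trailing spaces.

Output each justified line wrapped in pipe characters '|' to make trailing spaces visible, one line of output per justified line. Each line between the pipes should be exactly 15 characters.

Answer: |umbrella  chair|
|magnetic       |
|morning library|
|will        low|
|dinosaur   fish|
|everything     |
|diamond as     |

Derivation:
Line 1: ['umbrella', 'chair'] (min_width=14, slack=1)
Line 2: ['magnetic'] (min_width=8, slack=7)
Line 3: ['morning', 'library'] (min_width=15, slack=0)
Line 4: ['will', 'low'] (min_width=8, slack=7)
Line 5: ['dinosaur', 'fish'] (min_width=13, slack=2)
Line 6: ['everything'] (min_width=10, slack=5)
Line 7: ['diamond', 'as'] (min_width=10, slack=5)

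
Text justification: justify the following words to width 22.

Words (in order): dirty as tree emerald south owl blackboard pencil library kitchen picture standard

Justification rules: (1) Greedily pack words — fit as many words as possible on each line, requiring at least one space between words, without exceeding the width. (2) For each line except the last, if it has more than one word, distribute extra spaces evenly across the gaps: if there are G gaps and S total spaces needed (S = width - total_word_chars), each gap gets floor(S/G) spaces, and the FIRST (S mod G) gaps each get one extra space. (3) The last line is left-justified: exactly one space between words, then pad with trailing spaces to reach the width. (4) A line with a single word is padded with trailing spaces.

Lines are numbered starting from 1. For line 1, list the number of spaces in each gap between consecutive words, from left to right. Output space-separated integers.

Line 1: ['dirty', 'as', 'tree', 'emerald'] (min_width=21, slack=1)
Line 2: ['south', 'owl', 'blackboard'] (min_width=20, slack=2)
Line 3: ['pencil', 'library', 'kitchen'] (min_width=22, slack=0)
Line 4: ['picture', 'standard'] (min_width=16, slack=6)

Answer: 2 1 1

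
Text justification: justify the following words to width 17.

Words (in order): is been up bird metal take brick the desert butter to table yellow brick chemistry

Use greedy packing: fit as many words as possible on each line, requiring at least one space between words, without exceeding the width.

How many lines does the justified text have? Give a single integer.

Answer: 5

Derivation:
Line 1: ['is', 'been', 'up', 'bird'] (min_width=15, slack=2)
Line 2: ['metal', 'take', 'brick'] (min_width=16, slack=1)
Line 3: ['the', 'desert', 'butter'] (min_width=17, slack=0)
Line 4: ['to', 'table', 'yellow'] (min_width=15, slack=2)
Line 5: ['brick', 'chemistry'] (min_width=15, slack=2)
Total lines: 5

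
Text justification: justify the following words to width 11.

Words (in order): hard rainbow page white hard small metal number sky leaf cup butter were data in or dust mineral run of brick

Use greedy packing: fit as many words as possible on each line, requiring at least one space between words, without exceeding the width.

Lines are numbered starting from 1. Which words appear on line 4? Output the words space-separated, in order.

Answer: hard small

Derivation:
Line 1: ['hard'] (min_width=4, slack=7)
Line 2: ['rainbow'] (min_width=7, slack=4)
Line 3: ['page', 'white'] (min_width=10, slack=1)
Line 4: ['hard', 'small'] (min_width=10, slack=1)
Line 5: ['metal'] (min_width=5, slack=6)
Line 6: ['number', 'sky'] (min_width=10, slack=1)
Line 7: ['leaf', 'cup'] (min_width=8, slack=3)
Line 8: ['butter', 'were'] (min_width=11, slack=0)
Line 9: ['data', 'in', 'or'] (min_width=10, slack=1)
Line 10: ['dust'] (min_width=4, slack=7)
Line 11: ['mineral', 'run'] (min_width=11, slack=0)
Line 12: ['of', 'brick'] (min_width=8, slack=3)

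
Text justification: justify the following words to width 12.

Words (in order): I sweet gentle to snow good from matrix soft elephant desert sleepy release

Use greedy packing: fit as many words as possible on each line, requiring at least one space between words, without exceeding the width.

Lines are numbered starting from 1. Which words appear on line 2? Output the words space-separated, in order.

Line 1: ['I', 'sweet'] (min_width=7, slack=5)
Line 2: ['gentle', 'to'] (min_width=9, slack=3)
Line 3: ['snow', 'good'] (min_width=9, slack=3)
Line 4: ['from', 'matrix'] (min_width=11, slack=1)
Line 5: ['soft'] (min_width=4, slack=8)
Line 6: ['elephant'] (min_width=8, slack=4)
Line 7: ['desert'] (min_width=6, slack=6)
Line 8: ['sleepy'] (min_width=6, slack=6)
Line 9: ['release'] (min_width=7, slack=5)

Answer: gentle to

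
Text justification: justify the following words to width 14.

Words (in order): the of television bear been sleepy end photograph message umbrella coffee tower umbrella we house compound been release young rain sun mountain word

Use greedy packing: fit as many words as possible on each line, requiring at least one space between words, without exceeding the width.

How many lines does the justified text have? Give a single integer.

Answer: 13

Derivation:
Line 1: ['the', 'of'] (min_width=6, slack=8)
Line 2: ['television'] (min_width=10, slack=4)
Line 3: ['bear', 'been'] (min_width=9, slack=5)
Line 4: ['sleepy', 'end'] (min_width=10, slack=4)
Line 5: ['photograph'] (min_width=10, slack=4)
Line 6: ['message'] (min_width=7, slack=7)
Line 7: ['umbrella'] (min_width=8, slack=6)
Line 8: ['coffee', 'tower'] (min_width=12, slack=2)
Line 9: ['umbrella', 'we'] (min_width=11, slack=3)
Line 10: ['house', 'compound'] (min_width=14, slack=0)
Line 11: ['been', 'release'] (min_width=12, slack=2)
Line 12: ['young', 'rain', 'sun'] (min_width=14, slack=0)
Line 13: ['mountain', 'word'] (min_width=13, slack=1)
Total lines: 13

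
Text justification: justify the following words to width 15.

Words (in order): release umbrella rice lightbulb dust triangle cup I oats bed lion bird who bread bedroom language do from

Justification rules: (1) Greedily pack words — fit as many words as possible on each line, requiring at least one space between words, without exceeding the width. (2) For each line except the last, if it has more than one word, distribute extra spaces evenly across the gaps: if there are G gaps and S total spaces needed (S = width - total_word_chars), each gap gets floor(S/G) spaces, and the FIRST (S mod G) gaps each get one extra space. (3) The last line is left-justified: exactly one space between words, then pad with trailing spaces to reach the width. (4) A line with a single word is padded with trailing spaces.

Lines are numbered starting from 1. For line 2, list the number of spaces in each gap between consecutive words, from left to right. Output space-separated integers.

Line 1: ['release'] (min_width=7, slack=8)
Line 2: ['umbrella', 'rice'] (min_width=13, slack=2)
Line 3: ['lightbulb', 'dust'] (min_width=14, slack=1)
Line 4: ['triangle', 'cup', 'I'] (min_width=14, slack=1)
Line 5: ['oats', 'bed', 'lion'] (min_width=13, slack=2)
Line 6: ['bird', 'who', 'bread'] (min_width=14, slack=1)
Line 7: ['bedroom'] (min_width=7, slack=8)
Line 8: ['language', 'do'] (min_width=11, slack=4)
Line 9: ['from'] (min_width=4, slack=11)

Answer: 3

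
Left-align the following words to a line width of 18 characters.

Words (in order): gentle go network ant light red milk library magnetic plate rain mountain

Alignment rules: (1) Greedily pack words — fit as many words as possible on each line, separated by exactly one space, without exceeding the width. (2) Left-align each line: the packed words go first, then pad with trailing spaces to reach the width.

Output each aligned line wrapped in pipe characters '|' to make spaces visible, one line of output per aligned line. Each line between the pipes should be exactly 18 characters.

Answer: |gentle go network |
|ant light red milk|
|library magnetic  |
|plate rain        |
|mountain          |

Derivation:
Line 1: ['gentle', 'go', 'network'] (min_width=17, slack=1)
Line 2: ['ant', 'light', 'red', 'milk'] (min_width=18, slack=0)
Line 3: ['library', 'magnetic'] (min_width=16, slack=2)
Line 4: ['plate', 'rain'] (min_width=10, slack=8)
Line 5: ['mountain'] (min_width=8, slack=10)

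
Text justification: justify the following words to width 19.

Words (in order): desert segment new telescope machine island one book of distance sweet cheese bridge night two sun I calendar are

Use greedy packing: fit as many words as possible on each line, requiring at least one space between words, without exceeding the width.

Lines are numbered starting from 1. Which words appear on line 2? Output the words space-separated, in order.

Line 1: ['desert', 'segment', 'new'] (min_width=18, slack=1)
Line 2: ['telescope', 'machine'] (min_width=17, slack=2)
Line 3: ['island', 'one', 'book', 'of'] (min_width=18, slack=1)
Line 4: ['distance', 'sweet'] (min_width=14, slack=5)
Line 5: ['cheese', 'bridge', 'night'] (min_width=19, slack=0)
Line 6: ['two', 'sun', 'I', 'calendar'] (min_width=18, slack=1)
Line 7: ['are'] (min_width=3, slack=16)

Answer: telescope machine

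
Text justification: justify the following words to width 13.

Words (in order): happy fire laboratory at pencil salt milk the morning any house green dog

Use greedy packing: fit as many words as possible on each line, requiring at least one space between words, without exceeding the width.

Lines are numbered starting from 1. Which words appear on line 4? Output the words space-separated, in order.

Line 1: ['happy', 'fire'] (min_width=10, slack=3)
Line 2: ['laboratory', 'at'] (min_width=13, slack=0)
Line 3: ['pencil', 'salt'] (min_width=11, slack=2)
Line 4: ['milk', 'the'] (min_width=8, slack=5)
Line 5: ['morning', 'any'] (min_width=11, slack=2)
Line 6: ['house', 'green'] (min_width=11, slack=2)
Line 7: ['dog'] (min_width=3, slack=10)

Answer: milk the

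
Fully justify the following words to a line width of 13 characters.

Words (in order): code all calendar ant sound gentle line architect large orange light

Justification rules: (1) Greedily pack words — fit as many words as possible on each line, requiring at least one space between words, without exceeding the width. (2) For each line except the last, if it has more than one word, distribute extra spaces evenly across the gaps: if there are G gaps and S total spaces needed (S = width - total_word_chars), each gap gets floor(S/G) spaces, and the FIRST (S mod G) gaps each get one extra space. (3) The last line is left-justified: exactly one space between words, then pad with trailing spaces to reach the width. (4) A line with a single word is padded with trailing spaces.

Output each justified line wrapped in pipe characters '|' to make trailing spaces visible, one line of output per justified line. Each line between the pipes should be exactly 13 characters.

Answer: |code      all|
|calendar  ant|
|sound  gentle|
|line         |
|architect    |
|large  orange|
|light        |

Derivation:
Line 1: ['code', 'all'] (min_width=8, slack=5)
Line 2: ['calendar', 'ant'] (min_width=12, slack=1)
Line 3: ['sound', 'gentle'] (min_width=12, slack=1)
Line 4: ['line'] (min_width=4, slack=9)
Line 5: ['architect'] (min_width=9, slack=4)
Line 6: ['large', 'orange'] (min_width=12, slack=1)
Line 7: ['light'] (min_width=5, slack=8)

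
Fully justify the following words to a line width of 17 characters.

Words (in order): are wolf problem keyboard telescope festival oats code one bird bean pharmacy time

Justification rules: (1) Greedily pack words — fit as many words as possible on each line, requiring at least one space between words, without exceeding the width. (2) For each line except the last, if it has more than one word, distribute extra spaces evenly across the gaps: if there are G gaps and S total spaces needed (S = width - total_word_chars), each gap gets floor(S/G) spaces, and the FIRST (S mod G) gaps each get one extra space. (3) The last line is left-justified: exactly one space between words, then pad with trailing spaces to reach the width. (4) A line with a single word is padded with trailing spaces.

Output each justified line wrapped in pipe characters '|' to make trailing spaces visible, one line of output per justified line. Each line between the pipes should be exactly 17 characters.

Answer: |are  wolf problem|
|keyboard         |
|telescope        |
|festival     oats|
|code   one   bird|
|bean     pharmacy|
|time             |

Derivation:
Line 1: ['are', 'wolf', 'problem'] (min_width=16, slack=1)
Line 2: ['keyboard'] (min_width=8, slack=9)
Line 3: ['telescope'] (min_width=9, slack=8)
Line 4: ['festival', 'oats'] (min_width=13, slack=4)
Line 5: ['code', 'one', 'bird'] (min_width=13, slack=4)
Line 6: ['bean', 'pharmacy'] (min_width=13, slack=4)
Line 7: ['time'] (min_width=4, slack=13)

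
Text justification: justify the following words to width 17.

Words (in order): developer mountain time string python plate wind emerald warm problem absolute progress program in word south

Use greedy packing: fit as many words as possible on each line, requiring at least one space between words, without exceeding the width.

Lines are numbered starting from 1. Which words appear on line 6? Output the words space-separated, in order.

Line 1: ['developer'] (min_width=9, slack=8)
Line 2: ['mountain', 'time'] (min_width=13, slack=4)
Line 3: ['string', 'python'] (min_width=13, slack=4)
Line 4: ['plate', 'wind'] (min_width=10, slack=7)
Line 5: ['emerald', 'warm'] (min_width=12, slack=5)
Line 6: ['problem', 'absolute'] (min_width=16, slack=1)
Line 7: ['progress', 'program'] (min_width=16, slack=1)
Line 8: ['in', 'word', 'south'] (min_width=13, slack=4)

Answer: problem absolute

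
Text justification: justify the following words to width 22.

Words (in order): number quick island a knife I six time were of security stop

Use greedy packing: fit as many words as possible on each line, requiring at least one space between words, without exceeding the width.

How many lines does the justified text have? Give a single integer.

Answer: 3

Derivation:
Line 1: ['number', 'quick', 'island', 'a'] (min_width=21, slack=1)
Line 2: ['knife', 'I', 'six', 'time', 'were'] (min_width=21, slack=1)
Line 3: ['of', 'security', 'stop'] (min_width=16, slack=6)
Total lines: 3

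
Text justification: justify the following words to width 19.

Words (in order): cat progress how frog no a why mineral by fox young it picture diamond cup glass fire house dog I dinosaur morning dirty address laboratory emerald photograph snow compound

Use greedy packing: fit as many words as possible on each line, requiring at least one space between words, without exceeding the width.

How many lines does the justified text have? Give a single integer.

Line 1: ['cat', 'progress', 'how'] (min_width=16, slack=3)
Line 2: ['frog', 'no', 'a', 'why'] (min_width=13, slack=6)
Line 3: ['mineral', 'by', 'fox'] (min_width=14, slack=5)
Line 4: ['young', 'it', 'picture'] (min_width=16, slack=3)
Line 5: ['diamond', 'cup', 'glass'] (min_width=17, slack=2)
Line 6: ['fire', 'house', 'dog', 'I'] (min_width=16, slack=3)
Line 7: ['dinosaur', 'morning'] (min_width=16, slack=3)
Line 8: ['dirty', 'address'] (min_width=13, slack=6)
Line 9: ['laboratory', 'emerald'] (min_width=18, slack=1)
Line 10: ['photograph', 'snow'] (min_width=15, slack=4)
Line 11: ['compound'] (min_width=8, slack=11)
Total lines: 11

Answer: 11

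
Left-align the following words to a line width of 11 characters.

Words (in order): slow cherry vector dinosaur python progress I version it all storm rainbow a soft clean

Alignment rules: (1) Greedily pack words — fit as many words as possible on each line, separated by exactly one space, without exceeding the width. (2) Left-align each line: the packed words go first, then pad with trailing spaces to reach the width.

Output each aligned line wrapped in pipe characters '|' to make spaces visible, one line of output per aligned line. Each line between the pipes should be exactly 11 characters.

Answer: |slow cherry|
|vector     |
|dinosaur   |
|python     |
|progress I |
|version it |
|all storm  |
|rainbow a  |
|soft clean |

Derivation:
Line 1: ['slow', 'cherry'] (min_width=11, slack=0)
Line 2: ['vector'] (min_width=6, slack=5)
Line 3: ['dinosaur'] (min_width=8, slack=3)
Line 4: ['python'] (min_width=6, slack=5)
Line 5: ['progress', 'I'] (min_width=10, slack=1)
Line 6: ['version', 'it'] (min_width=10, slack=1)
Line 7: ['all', 'storm'] (min_width=9, slack=2)
Line 8: ['rainbow', 'a'] (min_width=9, slack=2)
Line 9: ['soft', 'clean'] (min_width=10, slack=1)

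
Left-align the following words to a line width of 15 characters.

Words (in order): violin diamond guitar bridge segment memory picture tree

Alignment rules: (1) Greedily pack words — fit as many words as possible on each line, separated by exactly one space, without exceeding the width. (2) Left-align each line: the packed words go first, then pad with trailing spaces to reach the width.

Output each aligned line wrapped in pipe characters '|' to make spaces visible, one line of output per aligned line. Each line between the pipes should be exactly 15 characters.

Answer: |violin diamond |
|guitar bridge  |
|segment memory |
|picture tree   |

Derivation:
Line 1: ['violin', 'diamond'] (min_width=14, slack=1)
Line 2: ['guitar', 'bridge'] (min_width=13, slack=2)
Line 3: ['segment', 'memory'] (min_width=14, slack=1)
Line 4: ['picture', 'tree'] (min_width=12, slack=3)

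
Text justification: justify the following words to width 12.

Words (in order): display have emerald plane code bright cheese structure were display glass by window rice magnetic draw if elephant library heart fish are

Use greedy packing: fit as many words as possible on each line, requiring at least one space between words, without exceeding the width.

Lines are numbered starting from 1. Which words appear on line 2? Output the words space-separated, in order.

Line 1: ['display', 'have'] (min_width=12, slack=0)
Line 2: ['emerald'] (min_width=7, slack=5)
Line 3: ['plane', 'code'] (min_width=10, slack=2)
Line 4: ['bright'] (min_width=6, slack=6)
Line 5: ['cheese'] (min_width=6, slack=6)
Line 6: ['structure'] (min_width=9, slack=3)
Line 7: ['were', 'display'] (min_width=12, slack=0)
Line 8: ['glass', 'by'] (min_width=8, slack=4)
Line 9: ['window', 'rice'] (min_width=11, slack=1)
Line 10: ['magnetic'] (min_width=8, slack=4)
Line 11: ['draw', 'if'] (min_width=7, slack=5)
Line 12: ['elephant'] (min_width=8, slack=4)
Line 13: ['library'] (min_width=7, slack=5)
Line 14: ['heart', 'fish'] (min_width=10, slack=2)
Line 15: ['are'] (min_width=3, slack=9)

Answer: emerald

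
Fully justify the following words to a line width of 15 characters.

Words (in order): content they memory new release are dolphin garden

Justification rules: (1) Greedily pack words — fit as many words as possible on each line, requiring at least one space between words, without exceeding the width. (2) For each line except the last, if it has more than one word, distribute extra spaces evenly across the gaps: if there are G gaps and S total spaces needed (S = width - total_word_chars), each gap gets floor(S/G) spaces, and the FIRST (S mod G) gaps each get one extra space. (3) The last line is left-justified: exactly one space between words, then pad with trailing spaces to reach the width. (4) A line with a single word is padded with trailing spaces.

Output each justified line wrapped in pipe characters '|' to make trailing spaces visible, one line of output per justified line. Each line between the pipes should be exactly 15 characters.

Answer: |content    they|
|memory      new|
|release     are|
|dolphin garden |

Derivation:
Line 1: ['content', 'they'] (min_width=12, slack=3)
Line 2: ['memory', 'new'] (min_width=10, slack=5)
Line 3: ['release', 'are'] (min_width=11, slack=4)
Line 4: ['dolphin', 'garden'] (min_width=14, slack=1)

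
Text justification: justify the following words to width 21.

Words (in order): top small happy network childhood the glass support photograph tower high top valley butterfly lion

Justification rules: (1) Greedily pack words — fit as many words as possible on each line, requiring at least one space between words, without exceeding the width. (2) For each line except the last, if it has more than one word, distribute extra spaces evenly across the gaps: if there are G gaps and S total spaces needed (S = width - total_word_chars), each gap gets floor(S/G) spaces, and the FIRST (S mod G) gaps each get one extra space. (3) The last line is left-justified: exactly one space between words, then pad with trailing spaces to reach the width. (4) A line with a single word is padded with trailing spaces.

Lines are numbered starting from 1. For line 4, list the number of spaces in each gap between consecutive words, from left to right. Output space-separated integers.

Line 1: ['top', 'small', 'happy'] (min_width=15, slack=6)
Line 2: ['network', 'childhood', 'the'] (min_width=21, slack=0)
Line 3: ['glass', 'support'] (min_width=13, slack=8)
Line 4: ['photograph', 'tower', 'high'] (min_width=21, slack=0)
Line 5: ['top', 'valley', 'butterfly'] (min_width=20, slack=1)
Line 6: ['lion'] (min_width=4, slack=17)

Answer: 1 1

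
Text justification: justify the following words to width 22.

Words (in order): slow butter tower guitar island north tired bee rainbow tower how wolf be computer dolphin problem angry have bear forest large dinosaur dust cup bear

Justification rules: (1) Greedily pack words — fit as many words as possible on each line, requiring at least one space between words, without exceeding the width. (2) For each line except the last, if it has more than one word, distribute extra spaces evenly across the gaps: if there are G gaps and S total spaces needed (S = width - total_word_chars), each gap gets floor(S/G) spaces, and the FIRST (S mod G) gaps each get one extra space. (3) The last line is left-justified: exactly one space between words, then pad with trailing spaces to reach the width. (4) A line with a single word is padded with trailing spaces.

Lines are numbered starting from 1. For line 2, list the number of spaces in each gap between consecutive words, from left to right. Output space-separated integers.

Line 1: ['slow', 'butter', 'tower'] (min_width=17, slack=5)
Line 2: ['guitar', 'island', 'north'] (min_width=19, slack=3)
Line 3: ['tired', 'bee', 'rainbow'] (min_width=17, slack=5)
Line 4: ['tower', 'how', 'wolf', 'be'] (min_width=17, slack=5)
Line 5: ['computer', 'dolphin'] (min_width=16, slack=6)
Line 6: ['problem', 'angry', 'have'] (min_width=18, slack=4)
Line 7: ['bear', 'forest', 'large'] (min_width=17, slack=5)
Line 8: ['dinosaur', 'dust', 'cup', 'bear'] (min_width=22, slack=0)

Answer: 3 2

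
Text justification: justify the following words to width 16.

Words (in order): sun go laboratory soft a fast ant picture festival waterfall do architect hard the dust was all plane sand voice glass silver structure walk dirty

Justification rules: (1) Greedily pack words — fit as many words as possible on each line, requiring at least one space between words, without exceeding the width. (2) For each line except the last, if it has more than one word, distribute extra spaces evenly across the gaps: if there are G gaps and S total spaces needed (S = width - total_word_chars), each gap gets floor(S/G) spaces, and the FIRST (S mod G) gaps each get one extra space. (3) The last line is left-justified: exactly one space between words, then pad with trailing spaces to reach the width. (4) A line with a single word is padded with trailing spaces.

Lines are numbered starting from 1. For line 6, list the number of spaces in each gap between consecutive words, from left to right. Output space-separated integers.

Answer: 3

Derivation:
Line 1: ['sun', 'go'] (min_width=6, slack=10)
Line 2: ['laboratory', 'soft'] (min_width=15, slack=1)
Line 3: ['a', 'fast', 'ant'] (min_width=10, slack=6)
Line 4: ['picture', 'festival'] (min_width=16, slack=0)
Line 5: ['waterfall', 'do'] (min_width=12, slack=4)
Line 6: ['architect', 'hard'] (min_width=14, slack=2)
Line 7: ['the', 'dust', 'was', 'all'] (min_width=16, slack=0)
Line 8: ['plane', 'sand', 'voice'] (min_width=16, slack=0)
Line 9: ['glass', 'silver'] (min_width=12, slack=4)
Line 10: ['structure', 'walk'] (min_width=14, slack=2)
Line 11: ['dirty'] (min_width=5, slack=11)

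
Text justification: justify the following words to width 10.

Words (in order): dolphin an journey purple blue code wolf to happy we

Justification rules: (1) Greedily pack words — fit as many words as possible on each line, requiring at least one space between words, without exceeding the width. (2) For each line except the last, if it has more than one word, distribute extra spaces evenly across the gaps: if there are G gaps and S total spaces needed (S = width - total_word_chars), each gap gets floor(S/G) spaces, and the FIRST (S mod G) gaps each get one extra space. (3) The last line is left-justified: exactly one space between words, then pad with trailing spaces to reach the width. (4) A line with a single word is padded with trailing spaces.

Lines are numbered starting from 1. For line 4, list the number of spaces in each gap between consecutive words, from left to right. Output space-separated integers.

Line 1: ['dolphin', 'an'] (min_width=10, slack=0)
Line 2: ['journey'] (min_width=7, slack=3)
Line 3: ['purple'] (min_width=6, slack=4)
Line 4: ['blue', 'code'] (min_width=9, slack=1)
Line 5: ['wolf', 'to'] (min_width=7, slack=3)
Line 6: ['happy', 'we'] (min_width=8, slack=2)

Answer: 2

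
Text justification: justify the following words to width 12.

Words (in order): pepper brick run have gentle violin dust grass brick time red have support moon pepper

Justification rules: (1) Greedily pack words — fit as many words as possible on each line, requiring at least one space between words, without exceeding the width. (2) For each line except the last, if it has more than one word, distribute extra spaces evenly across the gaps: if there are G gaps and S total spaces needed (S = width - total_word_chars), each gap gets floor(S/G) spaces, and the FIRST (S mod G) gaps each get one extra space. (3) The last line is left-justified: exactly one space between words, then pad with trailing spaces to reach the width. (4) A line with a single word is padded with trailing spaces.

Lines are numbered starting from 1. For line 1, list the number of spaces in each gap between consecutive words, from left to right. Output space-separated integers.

Line 1: ['pepper', 'brick'] (min_width=12, slack=0)
Line 2: ['run', 'have'] (min_width=8, slack=4)
Line 3: ['gentle'] (min_width=6, slack=6)
Line 4: ['violin', 'dust'] (min_width=11, slack=1)
Line 5: ['grass', 'brick'] (min_width=11, slack=1)
Line 6: ['time', 'red'] (min_width=8, slack=4)
Line 7: ['have', 'support'] (min_width=12, slack=0)
Line 8: ['moon', 'pepper'] (min_width=11, slack=1)

Answer: 1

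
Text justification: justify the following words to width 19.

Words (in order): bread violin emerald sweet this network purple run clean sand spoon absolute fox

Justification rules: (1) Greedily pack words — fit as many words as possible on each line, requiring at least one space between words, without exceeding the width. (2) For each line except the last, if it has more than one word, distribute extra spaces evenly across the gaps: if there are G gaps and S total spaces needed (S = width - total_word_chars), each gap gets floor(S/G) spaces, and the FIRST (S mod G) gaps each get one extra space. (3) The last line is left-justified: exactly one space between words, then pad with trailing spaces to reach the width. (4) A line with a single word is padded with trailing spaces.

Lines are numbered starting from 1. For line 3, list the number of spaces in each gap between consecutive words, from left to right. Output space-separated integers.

Line 1: ['bread', 'violin'] (min_width=12, slack=7)
Line 2: ['emerald', 'sweet', 'this'] (min_width=18, slack=1)
Line 3: ['network', 'purple', 'run'] (min_width=18, slack=1)
Line 4: ['clean', 'sand', 'spoon'] (min_width=16, slack=3)
Line 5: ['absolute', 'fox'] (min_width=12, slack=7)

Answer: 2 1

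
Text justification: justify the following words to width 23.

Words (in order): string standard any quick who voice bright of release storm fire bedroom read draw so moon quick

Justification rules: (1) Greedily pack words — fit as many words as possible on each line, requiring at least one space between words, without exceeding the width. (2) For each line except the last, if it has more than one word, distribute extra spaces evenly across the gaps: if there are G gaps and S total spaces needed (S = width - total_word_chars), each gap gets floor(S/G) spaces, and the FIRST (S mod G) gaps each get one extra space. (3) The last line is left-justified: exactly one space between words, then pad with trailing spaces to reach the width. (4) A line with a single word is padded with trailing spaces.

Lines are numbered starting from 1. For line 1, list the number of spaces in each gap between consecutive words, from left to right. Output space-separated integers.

Answer: 3 3

Derivation:
Line 1: ['string', 'standard', 'any'] (min_width=19, slack=4)
Line 2: ['quick', 'who', 'voice', 'bright'] (min_width=22, slack=1)
Line 3: ['of', 'release', 'storm', 'fire'] (min_width=21, slack=2)
Line 4: ['bedroom', 'read', 'draw', 'so'] (min_width=20, slack=3)
Line 5: ['moon', 'quick'] (min_width=10, slack=13)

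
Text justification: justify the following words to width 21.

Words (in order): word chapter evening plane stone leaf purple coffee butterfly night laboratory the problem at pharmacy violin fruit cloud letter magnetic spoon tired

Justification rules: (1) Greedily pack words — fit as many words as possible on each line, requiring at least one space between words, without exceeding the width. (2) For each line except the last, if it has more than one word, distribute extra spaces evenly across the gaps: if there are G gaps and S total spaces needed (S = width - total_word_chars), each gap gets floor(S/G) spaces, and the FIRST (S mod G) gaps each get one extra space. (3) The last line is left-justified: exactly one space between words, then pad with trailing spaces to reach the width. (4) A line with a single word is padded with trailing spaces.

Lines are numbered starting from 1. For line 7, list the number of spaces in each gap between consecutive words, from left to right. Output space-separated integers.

Line 1: ['word', 'chapter', 'evening'] (min_width=20, slack=1)
Line 2: ['plane', 'stone', 'leaf'] (min_width=16, slack=5)
Line 3: ['purple', 'coffee'] (min_width=13, slack=8)
Line 4: ['butterfly', 'night'] (min_width=15, slack=6)
Line 5: ['laboratory', 'the'] (min_width=14, slack=7)
Line 6: ['problem', 'at', 'pharmacy'] (min_width=19, slack=2)
Line 7: ['violin', 'fruit', 'cloud'] (min_width=18, slack=3)
Line 8: ['letter', 'magnetic', 'spoon'] (min_width=21, slack=0)
Line 9: ['tired'] (min_width=5, slack=16)

Answer: 3 2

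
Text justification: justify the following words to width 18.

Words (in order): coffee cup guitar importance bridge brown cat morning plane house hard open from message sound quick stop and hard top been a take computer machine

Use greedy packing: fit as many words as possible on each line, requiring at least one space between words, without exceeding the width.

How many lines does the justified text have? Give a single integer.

Line 1: ['coffee', 'cup', 'guitar'] (min_width=17, slack=1)
Line 2: ['importance', 'bridge'] (min_width=17, slack=1)
Line 3: ['brown', 'cat', 'morning'] (min_width=17, slack=1)
Line 4: ['plane', 'house', 'hard'] (min_width=16, slack=2)
Line 5: ['open', 'from', 'message'] (min_width=17, slack=1)
Line 6: ['sound', 'quick', 'stop'] (min_width=16, slack=2)
Line 7: ['and', 'hard', 'top', 'been'] (min_width=17, slack=1)
Line 8: ['a', 'take', 'computer'] (min_width=15, slack=3)
Line 9: ['machine'] (min_width=7, slack=11)
Total lines: 9

Answer: 9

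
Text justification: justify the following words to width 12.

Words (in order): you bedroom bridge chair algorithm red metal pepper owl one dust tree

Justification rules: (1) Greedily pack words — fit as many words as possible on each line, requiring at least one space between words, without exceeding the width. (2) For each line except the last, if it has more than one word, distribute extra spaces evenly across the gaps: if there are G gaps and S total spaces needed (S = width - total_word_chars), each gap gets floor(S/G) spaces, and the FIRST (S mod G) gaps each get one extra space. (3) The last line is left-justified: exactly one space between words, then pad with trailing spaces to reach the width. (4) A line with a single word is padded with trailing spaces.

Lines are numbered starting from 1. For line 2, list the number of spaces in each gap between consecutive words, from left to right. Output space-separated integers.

Answer: 1

Derivation:
Line 1: ['you', 'bedroom'] (min_width=11, slack=1)
Line 2: ['bridge', 'chair'] (min_width=12, slack=0)
Line 3: ['algorithm'] (min_width=9, slack=3)
Line 4: ['red', 'metal'] (min_width=9, slack=3)
Line 5: ['pepper', 'owl'] (min_width=10, slack=2)
Line 6: ['one', 'dust'] (min_width=8, slack=4)
Line 7: ['tree'] (min_width=4, slack=8)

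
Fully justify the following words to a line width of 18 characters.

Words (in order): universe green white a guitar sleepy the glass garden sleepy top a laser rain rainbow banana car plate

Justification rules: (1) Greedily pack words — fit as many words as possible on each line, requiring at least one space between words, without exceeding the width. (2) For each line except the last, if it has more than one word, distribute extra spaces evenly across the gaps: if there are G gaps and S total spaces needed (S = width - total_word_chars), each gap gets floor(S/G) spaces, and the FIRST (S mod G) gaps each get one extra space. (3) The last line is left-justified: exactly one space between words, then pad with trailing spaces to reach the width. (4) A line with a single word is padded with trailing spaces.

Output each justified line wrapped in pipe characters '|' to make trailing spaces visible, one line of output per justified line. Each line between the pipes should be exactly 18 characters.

Line 1: ['universe', 'green'] (min_width=14, slack=4)
Line 2: ['white', 'a', 'guitar'] (min_width=14, slack=4)
Line 3: ['sleepy', 'the', 'glass'] (min_width=16, slack=2)
Line 4: ['garden', 'sleepy', 'top'] (min_width=17, slack=1)
Line 5: ['a', 'laser', 'rain'] (min_width=12, slack=6)
Line 6: ['rainbow', 'banana', 'car'] (min_width=18, slack=0)
Line 7: ['plate'] (min_width=5, slack=13)

Answer: |universe     green|
|white   a   guitar|
|sleepy  the  glass|
|garden  sleepy top|
|a    laser    rain|
|rainbow banana car|
|plate             |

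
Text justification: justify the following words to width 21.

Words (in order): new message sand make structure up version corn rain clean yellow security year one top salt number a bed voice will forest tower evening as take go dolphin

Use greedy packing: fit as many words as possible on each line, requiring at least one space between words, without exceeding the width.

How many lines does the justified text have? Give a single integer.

Line 1: ['new', 'message', 'sand', 'make'] (min_width=21, slack=0)
Line 2: ['structure', 'up', 'version'] (min_width=20, slack=1)
Line 3: ['corn', 'rain', 'clean'] (min_width=15, slack=6)
Line 4: ['yellow', 'security', 'year'] (min_width=20, slack=1)
Line 5: ['one', 'top', 'salt', 'number', 'a'] (min_width=21, slack=0)
Line 6: ['bed', 'voice', 'will', 'forest'] (min_width=21, slack=0)
Line 7: ['tower', 'evening', 'as', 'take'] (min_width=21, slack=0)
Line 8: ['go', 'dolphin'] (min_width=10, slack=11)
Total lines: 8

Answer: 8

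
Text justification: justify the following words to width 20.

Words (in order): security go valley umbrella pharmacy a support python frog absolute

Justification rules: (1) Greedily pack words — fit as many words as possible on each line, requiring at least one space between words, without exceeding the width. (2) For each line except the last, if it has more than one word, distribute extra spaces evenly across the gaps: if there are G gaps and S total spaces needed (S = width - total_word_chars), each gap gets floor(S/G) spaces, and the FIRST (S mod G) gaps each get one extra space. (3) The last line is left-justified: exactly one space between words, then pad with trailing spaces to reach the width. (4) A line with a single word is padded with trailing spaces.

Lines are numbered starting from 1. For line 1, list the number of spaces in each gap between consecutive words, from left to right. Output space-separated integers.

Line 1: ['security', 'go', 'valley'] (min_width=18, slack=2)
Line 2: ['umbrella', 'pharmacy', 'a'] (min_width=19, slack=1)
Line 3: ['support', 'python', 'frog'] (min_width=19, slack=1)
Line 4: ['absolute'] (min_width=8, slack=12)

Answer: 2 2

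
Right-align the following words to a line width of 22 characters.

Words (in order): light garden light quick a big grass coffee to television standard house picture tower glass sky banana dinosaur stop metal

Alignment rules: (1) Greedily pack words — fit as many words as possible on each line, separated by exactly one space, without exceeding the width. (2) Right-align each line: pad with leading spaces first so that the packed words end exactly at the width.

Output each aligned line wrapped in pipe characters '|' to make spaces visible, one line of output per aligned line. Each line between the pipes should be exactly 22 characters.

Line 1: ['light', 'garden', 'light'] (min_width=18, slack=4)
Line 2: ['quick', 'a', 'big', 'grass'] (min_width=17, slack=5)
Line 3: ['coffee', 'to', 'television'] (min_width=20, slack=2)
Line 4: ['standard', 'house', 'picture'] (min_width=22, slack=0)
Line 5: ['tower', 'glass', 'sky', 'banana'] (min_width=22, slack=0)
Line 6: ['dinosaur', 'stop', 'metal'] (min_width=19, slack=3)

Answer: |    light garden light|
|     quick a big grass|
|  coffee to television|
|standard house picture|
|tower glass sky banana|
|   dinosaur stop metal|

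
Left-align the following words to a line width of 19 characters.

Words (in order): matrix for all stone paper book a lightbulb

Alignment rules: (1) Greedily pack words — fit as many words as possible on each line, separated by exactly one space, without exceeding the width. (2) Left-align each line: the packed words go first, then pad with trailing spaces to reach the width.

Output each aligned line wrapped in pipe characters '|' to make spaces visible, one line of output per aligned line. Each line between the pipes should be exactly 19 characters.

Line 1: ['matrix', 'for', 'all'] (min_width=14, slack=5)
Line 2: ['stone', 'paper', 'book', 'a'] (min_width=18, slack=1)
Line 3: ['lightbulb'] (min_width=9, slack=10)

Answer: |matrix for all     |
|stone paper book a |
|lightbulb          |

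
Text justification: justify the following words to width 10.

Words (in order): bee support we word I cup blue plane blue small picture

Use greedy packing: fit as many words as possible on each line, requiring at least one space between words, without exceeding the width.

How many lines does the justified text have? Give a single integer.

Line 1: ['bee'] (min_width=3, slack=7)
Line 2: ['support', 'we'] (min_width=10, slack=0)
Line 3: ['word', 'I', 'cup'] (min_width=10, slack=0)
Line 4: ['blue', 'plane'] (min_width=10, slack=0)
Line 5: ['blue', 'small'] (min_width=10, slack=0)
Line 6: ['picture'] (min_width=7, slack=3)
Total lines: 6

Answer: 6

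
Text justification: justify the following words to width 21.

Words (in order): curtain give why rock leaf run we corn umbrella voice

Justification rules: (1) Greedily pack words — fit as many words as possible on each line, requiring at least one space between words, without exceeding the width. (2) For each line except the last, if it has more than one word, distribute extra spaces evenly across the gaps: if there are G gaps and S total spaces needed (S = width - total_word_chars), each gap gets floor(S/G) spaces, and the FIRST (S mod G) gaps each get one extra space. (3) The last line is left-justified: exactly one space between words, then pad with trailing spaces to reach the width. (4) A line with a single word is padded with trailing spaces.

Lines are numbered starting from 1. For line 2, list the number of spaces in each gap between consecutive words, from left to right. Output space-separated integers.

Answer: 3 3 2

Derivation:
Line 1: ['curtain', 'give', 'why', 'rock'] (min_width=21, slack=0)
Line 2: ['leaf', 'run', 'we', 'corn'] (min_width=16, slack=5)
Line 3: ['umbrella', 'voice'] (min_width=14, slack=7)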